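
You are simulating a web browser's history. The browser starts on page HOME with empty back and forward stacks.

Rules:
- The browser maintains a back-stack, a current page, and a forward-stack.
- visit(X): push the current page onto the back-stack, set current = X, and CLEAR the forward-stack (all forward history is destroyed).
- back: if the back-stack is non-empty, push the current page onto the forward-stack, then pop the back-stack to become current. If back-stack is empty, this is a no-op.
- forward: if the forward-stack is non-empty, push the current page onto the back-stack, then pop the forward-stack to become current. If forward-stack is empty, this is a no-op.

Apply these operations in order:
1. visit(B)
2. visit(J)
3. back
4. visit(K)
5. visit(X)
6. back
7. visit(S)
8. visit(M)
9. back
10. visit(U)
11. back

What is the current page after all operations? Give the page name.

Answer: S

Derivation:
After 1 (visit(B)): cur=B back=1 fwd=0
After 2 (visit(J)): cur=J back=2 fwd=0
After 3 (back): cur=B back=1 fwd=1
After 4 (visit(K)): cur=K back=2 fwd=0
After 5 (visit(X)): cur=X back=3 fwd=0
After 6 (back): cur=K back=2 fwd=1
After 7 (visit(S)): cur=S back=3 fwd=0
After 8 (visit(M)): cur=M back=4 fwd=0
After 9 (back): cur=S back=3 fwd=1
After 10 (visit(U)): cur=U back=4 fwd=0
After 11 (back): cur=S back=3 fwd=1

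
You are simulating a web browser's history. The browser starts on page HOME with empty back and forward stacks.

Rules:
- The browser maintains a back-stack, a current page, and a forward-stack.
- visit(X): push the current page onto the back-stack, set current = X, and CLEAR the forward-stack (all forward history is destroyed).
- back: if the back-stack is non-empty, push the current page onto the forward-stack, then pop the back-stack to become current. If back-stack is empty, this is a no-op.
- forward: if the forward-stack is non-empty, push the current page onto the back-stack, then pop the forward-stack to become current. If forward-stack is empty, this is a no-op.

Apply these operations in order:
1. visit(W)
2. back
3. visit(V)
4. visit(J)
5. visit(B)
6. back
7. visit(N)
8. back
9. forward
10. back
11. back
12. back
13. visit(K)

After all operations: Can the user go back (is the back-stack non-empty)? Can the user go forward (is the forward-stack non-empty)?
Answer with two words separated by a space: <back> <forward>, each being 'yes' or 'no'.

After 1 (visit(W)): cur=W back=1 fwd=0
After 2 (back): cur=HOME back=0 fwd=1
After 3 (visit(V)): cur=V back=1 fwd=0
After 4 (visit(J)): cur=J back=2 fwd=0
After 5 (visit(B)): cur=B back=3 fwd=0
After 6 (back): cur=J back=2 fwd=1
After 7 (visit(N)): cur=N back=3 fwd=0
After 8 (back): cur=J back=2 fwd=1
After 9 (forward): cur=N back=3 fwd=0
After 10 (back): cur=J back=2 fwd=1
After 11 (back): cur=V back=1 fwd=2
After 12 (back): cur=HOME back=0 fwd=3
After 13 (visit(K)): cur=K back=1 fwd=0

Answer: yes no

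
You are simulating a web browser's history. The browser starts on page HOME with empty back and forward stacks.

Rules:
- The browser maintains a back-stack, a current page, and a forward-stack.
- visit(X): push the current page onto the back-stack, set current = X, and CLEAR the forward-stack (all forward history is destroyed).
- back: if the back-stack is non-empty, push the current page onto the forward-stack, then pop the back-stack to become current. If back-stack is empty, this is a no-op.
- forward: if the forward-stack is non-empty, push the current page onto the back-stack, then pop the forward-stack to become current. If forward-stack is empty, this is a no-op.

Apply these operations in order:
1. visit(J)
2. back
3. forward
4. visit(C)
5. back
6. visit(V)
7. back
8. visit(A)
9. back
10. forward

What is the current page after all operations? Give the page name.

Answer: A

Derivation:
After 1 (visit(J)): cur=J back=1 fwd=0
After 2 (back): cur=HOME back=0 fwd=1
After 3 (forward): cur=J back=1 fwd=0
After 4 (visit(C)): cur=C back=2 fwd=0
After 5 (back): cur=J back=1 fwd=1
After 6 (visit(V)): cur=V back=2 fwd=0
After 7 (back): cur=J back=1 fwd=1
After 8 (visit(A)): cur=A back=2 fwd=0
After 9 (back): cur=J back=1 fwd=1
After 10 (forward): cur=A back=2 fwd=0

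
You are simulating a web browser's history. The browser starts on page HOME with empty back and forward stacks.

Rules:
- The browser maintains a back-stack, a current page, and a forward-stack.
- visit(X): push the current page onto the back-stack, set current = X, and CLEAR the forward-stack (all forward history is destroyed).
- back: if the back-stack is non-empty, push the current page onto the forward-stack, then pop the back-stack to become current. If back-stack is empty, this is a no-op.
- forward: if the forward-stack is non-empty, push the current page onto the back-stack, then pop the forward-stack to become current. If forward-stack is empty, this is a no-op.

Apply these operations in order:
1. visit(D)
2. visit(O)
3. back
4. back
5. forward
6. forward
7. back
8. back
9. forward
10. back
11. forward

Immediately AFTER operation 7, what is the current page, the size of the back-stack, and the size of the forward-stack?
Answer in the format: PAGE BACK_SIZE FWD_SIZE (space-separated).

After 1 (visit(D)): cur=D back=1 fwd=0
After 2 (visit(O)): cur=O back=2 fwd=0
After 3 (back): cur=D back=1 fwd=1
After 4 (back): cur=HOME back=0 fwd=2
After 5 (forward): cur=D back=1 fwd=1
After 6 (forward): cur=O back=2 fwd=0
After 7 (back): cur=D back=1 fwd=1

D 1 1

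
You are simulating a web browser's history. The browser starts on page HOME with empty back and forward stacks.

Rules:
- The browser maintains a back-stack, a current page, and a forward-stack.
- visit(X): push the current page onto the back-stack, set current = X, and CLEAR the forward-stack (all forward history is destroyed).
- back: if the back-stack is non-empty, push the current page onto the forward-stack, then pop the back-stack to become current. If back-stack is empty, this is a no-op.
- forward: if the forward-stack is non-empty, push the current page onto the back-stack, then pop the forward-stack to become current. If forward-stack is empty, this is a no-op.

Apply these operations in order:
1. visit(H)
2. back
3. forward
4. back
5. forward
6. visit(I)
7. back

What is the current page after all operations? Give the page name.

Answer: H

Derivation:
After 1 (visit(H)): cur=H back=1 fwd=0
After 2 (back): cur=HOME back=0 fwd=1
After 3 (forward): cur=H back=1 fwd=0
After 4 (back): cur=HOME back=0 fwd=1
After 5 (forward): cur=H back=1 fwd=0
After 6 (visit(I)): cur=I back=2 fwd=0
After 7 (back): cur=H back=1 fwd=1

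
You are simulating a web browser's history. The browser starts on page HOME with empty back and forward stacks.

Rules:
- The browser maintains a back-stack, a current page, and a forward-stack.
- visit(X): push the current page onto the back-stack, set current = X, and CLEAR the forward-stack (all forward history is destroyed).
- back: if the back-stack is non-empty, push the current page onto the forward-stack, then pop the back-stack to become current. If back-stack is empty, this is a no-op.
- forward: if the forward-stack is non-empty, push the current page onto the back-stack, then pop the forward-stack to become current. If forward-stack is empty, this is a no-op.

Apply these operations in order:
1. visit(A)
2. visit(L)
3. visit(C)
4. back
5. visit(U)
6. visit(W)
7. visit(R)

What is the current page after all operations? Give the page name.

After 1 (visit(A)): cur=A back=1 fwd=0
After 2 (visit(L)): cur=L back=2 fwd=0
After 3 (visit(C)): cur=C back=3 fwd=0
After 4 (back): cur=L back=2 fwd=1
After 5 (visit(U)): cur=U back=3 fwd=0
After 6 (visit(W)): cur=W back=4 fwd=0
After 7 (visit(R)): cur=R back=5 fwd=0

Answer: R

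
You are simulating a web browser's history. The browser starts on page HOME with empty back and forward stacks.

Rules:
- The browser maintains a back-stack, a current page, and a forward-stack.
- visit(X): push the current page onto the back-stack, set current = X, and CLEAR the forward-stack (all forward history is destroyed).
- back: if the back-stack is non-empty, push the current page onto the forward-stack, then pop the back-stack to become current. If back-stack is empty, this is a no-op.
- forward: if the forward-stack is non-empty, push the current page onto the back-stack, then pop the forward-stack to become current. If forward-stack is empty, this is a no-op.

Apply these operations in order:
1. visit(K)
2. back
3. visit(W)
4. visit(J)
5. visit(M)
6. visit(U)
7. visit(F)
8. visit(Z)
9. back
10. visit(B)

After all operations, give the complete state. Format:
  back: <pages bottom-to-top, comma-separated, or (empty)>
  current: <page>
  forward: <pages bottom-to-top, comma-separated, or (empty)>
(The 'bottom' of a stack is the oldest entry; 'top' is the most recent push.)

Answer: back: HOME,W,J,M,U,F
current: B
forward: (empty)

Derivation:
After 1 (visit(K)): cur=K back=1 fwd=0
After 2 (back): cur=HOME back=0 fwd=1
After 3 (visit(W)): cur=W back=1 fwd=0
After 4 (visit(J)): cur=J back=2 fwd=0
After 5 (visit(M)): cur=M back=3 fwd=0
After 6 (visit(U)): cur=U back=4 fwd=0
After 7 (visit(F)): cur=F back=5 fwd=0
After 8 (visit(Z)): cur=Z back=6 fwd=0
After 9 (back): cur=F back=5 fwd=1
After 10 (visit(B)): cur=B back=6 fwd=0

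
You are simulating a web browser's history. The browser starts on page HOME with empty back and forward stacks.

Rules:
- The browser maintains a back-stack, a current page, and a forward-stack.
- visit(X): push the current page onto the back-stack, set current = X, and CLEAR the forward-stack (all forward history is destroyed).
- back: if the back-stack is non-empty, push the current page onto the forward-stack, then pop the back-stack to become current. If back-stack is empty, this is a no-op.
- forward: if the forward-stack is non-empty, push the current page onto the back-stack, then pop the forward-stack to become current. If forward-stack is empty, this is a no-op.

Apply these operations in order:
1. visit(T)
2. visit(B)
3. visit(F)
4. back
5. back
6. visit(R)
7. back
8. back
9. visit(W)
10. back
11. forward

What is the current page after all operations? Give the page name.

Answer: W

Derivation:
After 1 (visit(T)): cur=T back=1 fwd=0
After 2 (visit(B)): cur=B back=2 fwd=0
After 3 (visit(F)): cur=F back=3 fwd=0
After 4 (back): cur=B back=2 fwd=1
After 5 (back): cur=T back=1 fwd=2
After 6 (visit(R)): cur=R back=2 fwd=0
After 7 (back): cur=T back=1 fwd=1
After 8 (back): cur=HOME back=0 fwd=2
After 9 (visit(W)): cur=W back=1 fwd=0
After 10 (back): cur=HOME back=0 fwd=1
After 11 (forward): cur=W back=1 fwd=0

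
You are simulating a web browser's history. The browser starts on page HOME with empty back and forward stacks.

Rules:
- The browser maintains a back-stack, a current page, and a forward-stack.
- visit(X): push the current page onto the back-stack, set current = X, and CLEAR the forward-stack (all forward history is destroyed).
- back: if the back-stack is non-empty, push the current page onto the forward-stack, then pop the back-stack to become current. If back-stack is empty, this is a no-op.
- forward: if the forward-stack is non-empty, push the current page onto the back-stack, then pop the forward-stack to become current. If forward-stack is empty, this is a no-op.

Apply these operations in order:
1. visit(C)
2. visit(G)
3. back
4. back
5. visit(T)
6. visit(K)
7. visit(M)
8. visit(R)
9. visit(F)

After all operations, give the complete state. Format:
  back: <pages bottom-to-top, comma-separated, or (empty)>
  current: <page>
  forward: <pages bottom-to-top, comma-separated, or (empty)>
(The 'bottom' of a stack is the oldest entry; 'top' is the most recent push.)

After 1 (visit(C)): cur=C back=1 fwd=0
After 2 (visit(G)): cur=G back=2 fwd=0
After 3 (back): cur=C back=1 fwd=1
After 4 (back): cur=HOME back=0 fwd=2
After 5 (visit(T)): cur=T back=1 fwd=0
After 6 (visit(K)): cur=K back=2 fwd=0
After 7 (visit(M)): cur=M back=3 fwd=0
After 8 (visit(R)): cur=R back=4 fwd=0
After 9 (visit(F)): cur=F back=5 fwd=0

Answer: back: HOME,T,K,M,R
current: F
forward: (empty)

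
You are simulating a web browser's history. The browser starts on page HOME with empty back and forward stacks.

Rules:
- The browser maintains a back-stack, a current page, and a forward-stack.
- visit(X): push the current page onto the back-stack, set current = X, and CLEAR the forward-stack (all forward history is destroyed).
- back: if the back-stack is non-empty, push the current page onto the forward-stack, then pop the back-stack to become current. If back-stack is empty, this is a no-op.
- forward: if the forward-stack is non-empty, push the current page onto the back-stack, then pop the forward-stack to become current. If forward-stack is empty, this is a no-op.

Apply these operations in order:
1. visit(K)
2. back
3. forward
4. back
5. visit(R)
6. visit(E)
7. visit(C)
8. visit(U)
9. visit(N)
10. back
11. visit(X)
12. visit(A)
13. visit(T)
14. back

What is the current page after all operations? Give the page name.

After 1 (visit(K)): cur=K back=1 fwd=0
After 2 (back): cur=HOME back=0 fwd=1
After 3 (forward): cur=K back=1 fwd=0
After 4 (back): cur=HOME back=0 fwd=1
After 5 (visit(R)): cur=R back=1 fwd=0
After 6 (visit(E)): cur=E back=2 fwd=0
After 7 (visit(C)): cur=C back=3 fwd=0
After 8 (visit(U)): cur=U back=4 fwd=0
After 9 (visit(N)): cur=N back=5 fwd=0
After 10 (back): cur=U back=4 fwd=1
After 11 (visit(X)): cur=X back=5 fwd=0
After 12 (visit(A)): cur=A back=6 fwd=0
After 13 (visit(T)): cur=T back=7 fwd=0
After 14 (back): cur=A back=6 fwd=1

Answer: A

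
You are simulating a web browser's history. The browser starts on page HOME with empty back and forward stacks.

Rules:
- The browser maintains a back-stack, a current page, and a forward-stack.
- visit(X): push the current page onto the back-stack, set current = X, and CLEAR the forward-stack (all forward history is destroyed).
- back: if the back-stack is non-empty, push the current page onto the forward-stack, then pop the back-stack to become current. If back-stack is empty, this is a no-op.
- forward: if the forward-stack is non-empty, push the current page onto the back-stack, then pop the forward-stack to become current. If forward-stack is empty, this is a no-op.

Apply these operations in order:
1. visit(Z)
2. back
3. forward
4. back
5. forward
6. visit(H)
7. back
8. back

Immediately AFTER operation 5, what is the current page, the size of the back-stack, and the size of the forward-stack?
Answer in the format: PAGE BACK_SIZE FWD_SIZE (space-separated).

After 1 (visit(Z)): cur=Z back=1 fwd=0
After 2 (back): cur=HOME back=0 fwd=1
After 3 (forward): cur=Z back=1 fwd=0
After 4 (back): cur=HOME back=0 fwd=1
After 5 (forward): cur=Z back=1 fwd=0

Z 1 0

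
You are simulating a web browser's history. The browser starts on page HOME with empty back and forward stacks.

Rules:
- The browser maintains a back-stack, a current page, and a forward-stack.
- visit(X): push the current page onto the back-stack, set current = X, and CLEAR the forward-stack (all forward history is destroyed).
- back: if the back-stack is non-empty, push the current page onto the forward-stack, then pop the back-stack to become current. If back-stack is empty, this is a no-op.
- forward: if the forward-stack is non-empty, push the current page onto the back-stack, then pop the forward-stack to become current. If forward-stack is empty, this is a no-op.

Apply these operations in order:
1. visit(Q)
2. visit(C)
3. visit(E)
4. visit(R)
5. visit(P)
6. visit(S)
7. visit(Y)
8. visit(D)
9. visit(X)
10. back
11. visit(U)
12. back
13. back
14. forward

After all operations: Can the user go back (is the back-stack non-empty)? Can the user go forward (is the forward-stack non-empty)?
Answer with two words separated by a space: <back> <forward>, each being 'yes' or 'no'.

Answer: yes yes

Derivation:
After 1 (visit(Q)): cur=Q back=1 fwd=0
After 2 (visit(C)): cur=C back=2 fwd=0
After 3 (visit(E)): cur=E back=3 fwd=0
After 4 (visit(R)): cur=R back=4 fwd=0
After 5 (visit(P)): cur=P back=5 fwd=0
After 6 (visit(S)): cur=S back=6 fwd=0
After 7 (visit(Y)): cur=Y back=7 fwd=0
After 8 (visit(D)): cur=D back=8 fwd=0
After 9 (visit(X)): cur=X back=9 fwd=0
After 10 (back): cur=D back=8 fwd=1
After 11 (visit(U)): cur=U back=9 fwd=0
After 12 (back): cur=D back=8 fwd=1
After 13 (back): cur=Y back=7 fwd=2
After 14 (forward): cur=D back=8 fwd=1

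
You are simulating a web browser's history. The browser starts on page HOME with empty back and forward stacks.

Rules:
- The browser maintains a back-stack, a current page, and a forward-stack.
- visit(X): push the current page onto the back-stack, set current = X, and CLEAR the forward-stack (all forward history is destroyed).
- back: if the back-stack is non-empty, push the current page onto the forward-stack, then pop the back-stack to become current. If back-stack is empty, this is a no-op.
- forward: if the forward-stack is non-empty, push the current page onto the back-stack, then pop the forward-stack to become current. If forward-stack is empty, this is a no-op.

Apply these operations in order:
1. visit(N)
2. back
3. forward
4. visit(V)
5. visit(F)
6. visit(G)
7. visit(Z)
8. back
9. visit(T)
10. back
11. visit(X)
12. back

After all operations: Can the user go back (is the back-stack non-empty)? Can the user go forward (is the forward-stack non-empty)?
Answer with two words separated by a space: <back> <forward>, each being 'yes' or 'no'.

Answer: yes yes

Derivation:
After 1 (visit(N)): cur=N back=1 fwd=0
After 2 (back): cur=HOME back=0 fwd=1
After 3 (forward): cur=N back=1 fwd=0
After 4 (visit(V)): cur=V back=2 fwd=0
After 5 (visit(F)): cur=F back=3 fwd=0
After 6 (visit(G)): cur=G back=4 fwd=0
After 7 (visit(Z)): cur=Z back=5 fwd=0
After 8 (back): cur=G back=4 fwd=1
After 9 (visit(T)): cur=T back=5 fwd=0
After 10 (back): cur=G back=4 fwd=1
After 11 (visit(X)): cur=X back=5 fwd=0
After 12 (back): cur=G back=4 fwd=1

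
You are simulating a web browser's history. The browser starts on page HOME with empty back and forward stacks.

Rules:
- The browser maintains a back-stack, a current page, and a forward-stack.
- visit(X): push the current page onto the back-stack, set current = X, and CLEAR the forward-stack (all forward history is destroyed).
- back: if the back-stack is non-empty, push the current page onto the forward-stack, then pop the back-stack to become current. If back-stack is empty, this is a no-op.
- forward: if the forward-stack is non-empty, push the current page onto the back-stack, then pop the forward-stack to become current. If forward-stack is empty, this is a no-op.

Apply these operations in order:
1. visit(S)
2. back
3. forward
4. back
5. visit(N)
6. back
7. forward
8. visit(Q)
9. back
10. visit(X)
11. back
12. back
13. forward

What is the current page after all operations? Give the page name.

After 1 (visit(S)): cur=S back=1 fwd=0
After 2 (back): cur=HOME back=0 fwd=1
After 3 (forward): cur=S back=1 fwd=0
After 4 (back): cur=HOME back=0 fwd=1
After 5 (visit(N)): cur=N back=1 fwd=0
After 6 (back): cur=HOME back=0 fwd=1
After 7 (forward): cur=N back=1 fwd=0
After 8 (visit(Q)): cur=Q back=2 fwd=0
After 9 (back): cur=N back=1 fwd=1
After 10 (visit(X)): cur=X back=2 fwd=0
After 11 (back): cur=N back=1 fwd=1
After 12 (back): cur=HOME back=0 fwd=2
After 13 (forward): cur=N back=1 fwd=1

Answer: N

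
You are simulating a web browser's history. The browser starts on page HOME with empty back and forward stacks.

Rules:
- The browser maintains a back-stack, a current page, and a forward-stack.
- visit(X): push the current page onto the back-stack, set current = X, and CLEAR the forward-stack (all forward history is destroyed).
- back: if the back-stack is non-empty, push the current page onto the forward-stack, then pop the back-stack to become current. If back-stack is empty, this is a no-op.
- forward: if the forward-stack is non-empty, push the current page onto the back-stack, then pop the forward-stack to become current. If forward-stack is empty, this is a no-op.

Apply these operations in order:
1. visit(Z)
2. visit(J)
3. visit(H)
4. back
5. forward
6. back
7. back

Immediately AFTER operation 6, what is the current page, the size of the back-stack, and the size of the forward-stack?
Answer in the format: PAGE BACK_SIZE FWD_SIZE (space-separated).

After 1 (visit(Z)): cur=Z back=1 fwd=0
After 2 (visit(J)): cur=J back=2 fwd=0
After 3 (visit(H)): cur=H back=3 fwd=0
After 4 (back): cur=J back=2 fwd=1
After 5 (forward): cur=H back=3 fwd=0
After 6 (back): cur=J back=2 fwd=1

J 2 1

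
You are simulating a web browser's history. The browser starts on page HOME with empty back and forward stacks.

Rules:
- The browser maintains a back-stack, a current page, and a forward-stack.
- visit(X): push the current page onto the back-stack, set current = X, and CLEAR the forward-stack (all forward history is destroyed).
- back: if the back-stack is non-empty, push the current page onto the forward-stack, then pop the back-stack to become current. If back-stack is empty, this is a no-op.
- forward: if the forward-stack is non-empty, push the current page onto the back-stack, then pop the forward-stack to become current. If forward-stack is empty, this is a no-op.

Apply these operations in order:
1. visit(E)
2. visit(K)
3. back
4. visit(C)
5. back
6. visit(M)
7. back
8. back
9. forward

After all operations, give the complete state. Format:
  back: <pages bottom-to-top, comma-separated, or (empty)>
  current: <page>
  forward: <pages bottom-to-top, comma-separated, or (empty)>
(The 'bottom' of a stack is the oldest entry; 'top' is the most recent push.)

Answer: back: HOME
current: E
forward: M

Derivation:
After 1 (visit(E)): cur=E back=1 fwd=0
After 2 (visit(K)): cur=K back=2 fwd=0
After 3 (back): cur=E back=1 fwd=1
After 4 (visit(C)): cur=C back=2 fwd=0
After 5 (back): cur=E back=1 fwd=1
After 6 (visit(M)): cur=M back=2 fwd=0
After 7 (back): cur=E back=1 fwd=1
After 8 (back): cur=HOME back=0 fwd=2
After 9 (forward): cur=E back=1 fwd=1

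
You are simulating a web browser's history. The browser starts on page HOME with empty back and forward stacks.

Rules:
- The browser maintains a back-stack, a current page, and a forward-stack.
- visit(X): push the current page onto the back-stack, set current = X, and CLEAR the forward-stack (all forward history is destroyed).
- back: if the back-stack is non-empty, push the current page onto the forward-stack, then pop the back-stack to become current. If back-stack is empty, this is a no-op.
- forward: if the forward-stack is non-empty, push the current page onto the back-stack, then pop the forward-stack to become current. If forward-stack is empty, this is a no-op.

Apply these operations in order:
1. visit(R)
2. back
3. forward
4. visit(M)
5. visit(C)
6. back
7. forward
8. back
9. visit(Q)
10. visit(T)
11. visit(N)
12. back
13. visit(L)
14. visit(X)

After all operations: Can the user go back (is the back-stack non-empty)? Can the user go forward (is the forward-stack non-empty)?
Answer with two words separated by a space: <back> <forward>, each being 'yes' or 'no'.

After 1 (visit(R)): cur=R back=1 fwd=0
After 2 (back): cur=HOME back=0 fwd=1
After 3 (forward): cur=R back=1 fwd=0
After 4 (visit(M)): cur=M back=2 fwd=0
After 5 (visit(C)): cur=C back=3 fwd=0
After 6 (back): cur=M back=2 fwd=1
After 7 (forward): cur=C back=3 fwd=0
After 8 (back): cur=M back=2 fwd=1
After 9 (visit(Q)): cur=Q back=3 fwd=0
After 10 (visit(T)): cur=T back=4 fwd=0
After 11 (visit(N)): cur=N back=5 fwd=0
After 12 (back): cur=T back=4 fwd=1
After 13 (visit(L)): cur=L back=5 fwd=0
After 14 (visit(X)): cur=X back=6 fwd=0

Answer: yes no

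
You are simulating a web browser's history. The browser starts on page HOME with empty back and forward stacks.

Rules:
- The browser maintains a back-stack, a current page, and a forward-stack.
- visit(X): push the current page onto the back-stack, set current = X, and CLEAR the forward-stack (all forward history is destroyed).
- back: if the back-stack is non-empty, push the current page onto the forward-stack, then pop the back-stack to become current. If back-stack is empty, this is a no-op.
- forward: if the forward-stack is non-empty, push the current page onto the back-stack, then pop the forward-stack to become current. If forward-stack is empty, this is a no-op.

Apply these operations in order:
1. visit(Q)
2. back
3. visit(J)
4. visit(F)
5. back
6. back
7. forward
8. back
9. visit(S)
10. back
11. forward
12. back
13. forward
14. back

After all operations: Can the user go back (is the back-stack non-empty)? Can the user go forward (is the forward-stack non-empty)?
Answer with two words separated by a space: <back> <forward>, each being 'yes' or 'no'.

After 1 (visit(Q)): cur=Q back=1 fwd=0
After 2 (back): cur=HOME back=0 fwd=1
After 3 (visit(J)): cur=J back=1 fwd=0
After 4 (visit(F)): cur=F back=2 fwd=0
After 5 (back): cur=J back=1 fwd=1
After 6 (back): cur=HOME back=0 fwd=2
After 7 (forward): cur=J back=1 fwd=1
After 8 (back): cur=HOME back=0 fwd=2
After 9 (visit(S)): cur=S back=1 fwd=0
After 10 (back): cur=HOME back=0 fwd=1
After 11 (forward): cur=S back=1 fwd=0
After 12 (back): cur=HOME back=0 fwd=1
After 13 (forward): cur=S back=1 fwd=0
After 14 (back): cur=HOME back=0 fwd=1

Answer: no yes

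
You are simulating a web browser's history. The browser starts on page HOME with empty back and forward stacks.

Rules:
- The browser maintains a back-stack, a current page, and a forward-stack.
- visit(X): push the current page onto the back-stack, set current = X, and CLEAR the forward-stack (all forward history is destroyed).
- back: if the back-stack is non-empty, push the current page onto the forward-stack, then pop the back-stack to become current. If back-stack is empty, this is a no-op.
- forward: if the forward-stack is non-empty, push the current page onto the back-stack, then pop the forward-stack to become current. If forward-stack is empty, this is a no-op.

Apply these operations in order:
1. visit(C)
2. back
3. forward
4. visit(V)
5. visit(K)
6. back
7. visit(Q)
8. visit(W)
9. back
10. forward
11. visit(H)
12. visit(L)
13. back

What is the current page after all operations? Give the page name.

Answer: H

Derivation:
After 1 (visit(C)): cur=C back=1 fwd=0
After 2 (back): cur=HOME back=0 fwd=1
After 3 (forward): cur=C back=1 fwd=0
After 4 (visit(V)): cur=V back=2 fwd=0
After 5 (visit(K)): cur=K back=3 fwd=0
After 6 (back): cur=V back=2 fwd=1
After 7 (visit(Q)): cur=Q back=3 fwd=0
After 8 (visit(W)): cur=W back=4 fwd=0
After 9 (back): cur=Q back=3 fwd=1
After 10 (forward): cur=W back=4 fwd=0
After 11 (visit(H)): cur=H back=5 fwd=0
After 12 (visit(L)): cur=L back=6 fwd=0
After 13 (back): cur=H back=5 fwd=1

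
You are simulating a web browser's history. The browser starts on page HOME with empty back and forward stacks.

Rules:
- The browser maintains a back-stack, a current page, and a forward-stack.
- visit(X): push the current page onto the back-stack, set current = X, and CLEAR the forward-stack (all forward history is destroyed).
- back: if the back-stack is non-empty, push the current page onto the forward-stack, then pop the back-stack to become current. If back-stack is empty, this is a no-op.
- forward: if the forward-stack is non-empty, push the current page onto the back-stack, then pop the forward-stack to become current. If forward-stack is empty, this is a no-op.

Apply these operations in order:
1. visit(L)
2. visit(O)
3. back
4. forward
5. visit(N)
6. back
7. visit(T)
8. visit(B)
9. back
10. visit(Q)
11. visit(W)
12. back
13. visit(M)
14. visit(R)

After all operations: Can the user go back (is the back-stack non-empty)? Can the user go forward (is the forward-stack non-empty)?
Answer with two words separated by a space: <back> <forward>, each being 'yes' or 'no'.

After 1 (visit(L)): cur=L back=1 fwd=0
After 2 (visit(O)): cur=O back=2 fwd=0
After 3 (back): cur=L back=1 fwd=1
After 4 (forward): cur=O back=2 fwd=0
After 5 (visit(N)): cur=N back=3 fwd=0
After 6 (back): cur=O back=2 fwd=1
After 7 (visit(T)): cur=T back=3 fwd=0
After 8 (visit(B)): cur=B back=4 fwd=0
After 9 (back): cur=T back=3 fwd=1
After 10 (visit(Q)): cur=Q back=4 fwd=0
After 11 (visit(W)): cur=W back=5 fwd=0
After 12 (back): cur=Q back=4 fwd=1
After 13 (visit(M)): cur=M back=5 fwd=0
After 14 (visit(R)): cur=R back=6 fwd=0

Answer: yes no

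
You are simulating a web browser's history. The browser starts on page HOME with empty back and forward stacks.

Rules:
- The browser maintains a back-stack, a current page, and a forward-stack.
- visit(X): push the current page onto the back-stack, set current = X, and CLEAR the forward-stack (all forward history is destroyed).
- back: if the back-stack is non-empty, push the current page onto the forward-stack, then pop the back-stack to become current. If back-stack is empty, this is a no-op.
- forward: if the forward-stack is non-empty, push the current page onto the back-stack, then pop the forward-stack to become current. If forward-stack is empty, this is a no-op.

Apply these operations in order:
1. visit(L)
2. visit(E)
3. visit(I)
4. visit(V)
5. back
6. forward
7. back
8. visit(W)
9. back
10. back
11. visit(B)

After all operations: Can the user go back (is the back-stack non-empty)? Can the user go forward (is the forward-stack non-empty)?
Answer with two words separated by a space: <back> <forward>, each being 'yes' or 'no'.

After 1 (visit(L)): cur=L back=1 fwd=0
After 2 (visit(E)): cur=E back=2 fwd=0
After 3 (visit(I)): cur=I back=3 fwd=0
After 4 (visit(V)): cur=V back=4 fwd=0
After 5 (back): cur=I back=3 fwd=1
After 6 (forward): cur=V back=4 fwd=0
After 7 (back): cur=I back=3 fwd=1
After 8 (visit(W)): cur=W back=4 fwd=0
After 9 (back): cur=I back=3 fwd=1
After 10 (back): cur=E back=2 fwd=2
After 11 (visit(B)): cur=B back=3 fwd=0

Answer: yes no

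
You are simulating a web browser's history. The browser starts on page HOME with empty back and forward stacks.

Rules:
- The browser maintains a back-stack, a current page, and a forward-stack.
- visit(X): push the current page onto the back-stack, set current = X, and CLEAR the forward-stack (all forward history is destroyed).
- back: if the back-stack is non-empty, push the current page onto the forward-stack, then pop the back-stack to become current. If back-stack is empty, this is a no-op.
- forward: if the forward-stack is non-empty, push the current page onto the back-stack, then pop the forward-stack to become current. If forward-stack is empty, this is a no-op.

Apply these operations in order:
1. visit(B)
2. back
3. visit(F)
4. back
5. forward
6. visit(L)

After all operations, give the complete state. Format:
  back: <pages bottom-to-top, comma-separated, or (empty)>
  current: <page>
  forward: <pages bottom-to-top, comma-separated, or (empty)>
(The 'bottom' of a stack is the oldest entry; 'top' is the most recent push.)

After 1 (visit(B)): cur=B back=1 fwd=0
After 2 (back): cur=HOME back=0 fwd=1
After 3 (visit(F)): cur=F back=1 fwd=0
After 4 (back): cur=HOME back=0 fwd=1
After 5 (forward): cur=F back=1 fwd=0
After 6 (visit(L)): cur=L back=2 fwd=0

Answer: back: HOME,F
current: L
forward: (empty)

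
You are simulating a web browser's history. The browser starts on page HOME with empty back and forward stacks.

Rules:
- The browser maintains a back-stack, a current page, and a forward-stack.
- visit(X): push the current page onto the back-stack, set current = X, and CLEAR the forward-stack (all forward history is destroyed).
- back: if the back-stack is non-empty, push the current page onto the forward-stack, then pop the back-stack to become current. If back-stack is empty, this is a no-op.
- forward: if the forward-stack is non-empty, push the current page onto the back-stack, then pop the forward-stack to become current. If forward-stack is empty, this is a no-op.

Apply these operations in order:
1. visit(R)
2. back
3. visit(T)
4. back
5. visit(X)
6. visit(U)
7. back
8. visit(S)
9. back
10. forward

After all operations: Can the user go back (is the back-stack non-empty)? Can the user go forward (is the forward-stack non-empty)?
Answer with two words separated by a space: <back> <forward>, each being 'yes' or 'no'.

After 1 (visit(R)): cur=R back=1 fwd=0
After 2 (back): cur=HOME back=0 fwd=1
After 3 (visit(T)): cur=T back=1 fwd=0
After 4 (back): cur=HOME back=0 fwd=1
After 5 (visit(X)): cur=X back=1 fwd=0
After 6 (visit(U)): cur=U back=2 fwd=0
After 7 (back): cur=X back=1 fwd=1
After 8 (visit(S)): cur=S back=2 fwd=0
After 9 (back): cur=X back=1 fwd=1
After 10 (forward): cur=S back=2 fwd=0

Answer: yes no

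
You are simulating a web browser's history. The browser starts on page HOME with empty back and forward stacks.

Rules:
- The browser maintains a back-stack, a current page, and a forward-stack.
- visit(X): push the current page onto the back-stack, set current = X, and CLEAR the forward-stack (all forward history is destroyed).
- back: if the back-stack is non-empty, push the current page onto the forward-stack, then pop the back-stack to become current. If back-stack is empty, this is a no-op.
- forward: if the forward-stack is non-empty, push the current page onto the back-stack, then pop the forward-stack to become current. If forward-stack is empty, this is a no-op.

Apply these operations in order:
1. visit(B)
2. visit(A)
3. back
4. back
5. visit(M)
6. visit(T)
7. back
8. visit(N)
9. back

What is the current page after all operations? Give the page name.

Answer: M

Derivation:
After 1 (visit(B)): cur=B back=1 fwd=0
After 2 (visit(A)): cur=A back=2 fwd=0
After 3 (back): cur=B back=1 fwd=1
After 4 (back): cur=HOME back=0 fwd=2
After 5 (visit(M)): cur=M back=1 fwd=0
After 6 (visit(T)): cur=T back=2 fwd=0
After 7 (back): cur=M back=1 fwd=1
After 8 (visit(N)): cur=N back=2 fwd=0
After 9 (back): cur=M back=1 fwd=1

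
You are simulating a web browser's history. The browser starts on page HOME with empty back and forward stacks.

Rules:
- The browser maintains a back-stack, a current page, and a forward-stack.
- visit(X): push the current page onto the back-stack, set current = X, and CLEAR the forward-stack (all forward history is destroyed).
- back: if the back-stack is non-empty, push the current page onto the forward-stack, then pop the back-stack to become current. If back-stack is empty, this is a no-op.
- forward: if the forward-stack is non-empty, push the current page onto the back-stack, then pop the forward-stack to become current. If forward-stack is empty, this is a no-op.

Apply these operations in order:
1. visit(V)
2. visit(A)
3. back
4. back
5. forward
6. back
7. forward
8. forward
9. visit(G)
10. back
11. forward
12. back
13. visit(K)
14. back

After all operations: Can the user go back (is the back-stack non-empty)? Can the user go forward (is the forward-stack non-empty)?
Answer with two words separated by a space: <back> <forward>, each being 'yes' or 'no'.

Answer: yes yes

Derivation:
After 1 (visit(V)): cur=V back=1 fwd=0
After 2 (visit(A)): cur=A back=2 fwd=0
After 3 (back): cur=V back=1 fwd=1
After 4 (back): cur=HOME back=0 fwd=2
After 5 (forward): cur=V back=1 fwd=1
After 6 (back): cur=HOME back=0 fwd=2
After 7 (forward): cur=V back=1 fwd=1
After 8 (forward): cur=A back=2 fwd=0
After 9 (visit(G)): cur=G back=3 fwd=0
After 10 (back): cur=A back=2 fwd=1
After 11 (forward): cur=G back=3 fwd=0
After 12 (back): cur=A back=2 fwd=1
After 13 (visit(K)): cur=K back=3 fwd=0
After 14 (back): cur=A back=2 fwd=1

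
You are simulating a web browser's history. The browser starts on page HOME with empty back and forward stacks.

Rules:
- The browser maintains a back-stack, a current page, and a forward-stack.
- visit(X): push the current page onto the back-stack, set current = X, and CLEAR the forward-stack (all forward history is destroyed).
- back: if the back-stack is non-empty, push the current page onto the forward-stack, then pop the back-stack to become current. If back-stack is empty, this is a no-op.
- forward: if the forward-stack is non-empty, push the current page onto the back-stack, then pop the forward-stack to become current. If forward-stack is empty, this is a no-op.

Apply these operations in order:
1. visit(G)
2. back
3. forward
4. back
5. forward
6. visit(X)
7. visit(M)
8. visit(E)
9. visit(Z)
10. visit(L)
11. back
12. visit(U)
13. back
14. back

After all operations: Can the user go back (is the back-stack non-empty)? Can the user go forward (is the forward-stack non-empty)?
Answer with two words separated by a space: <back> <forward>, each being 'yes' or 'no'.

Answer: yes yes

Derivation:
After 1 (visit(G)): cur=G back=1 fwd=0
After 2 (back): cur=HOME back=0 fwd=1
After 3 (forward): cur=G back=1 fwd=0
After 4 (back): cur=HOME back=0 fwd=1
After 5 (forward): cur=G back=1 fwd=0
After 6 (visit(X)): cur=X back=2 fwd=0
After 7 (visit(M)): cur=M back=3 fwd=0
After 8 (visit(E)): cur=E back=4 fwd=0
After 9 (visit(Z)): cur=Z back=5 fwd=0
After 10 (visit(L)): cur=L back=6 fwd=0
After 11 (back): cur=Z back=5 fwd=1
After 12 (visit(U)): cur=U back=6 fwd=0
After 13 (back): cur=Z back=5 fwd=1
After 14 (back): cur=E back=4 fwd=2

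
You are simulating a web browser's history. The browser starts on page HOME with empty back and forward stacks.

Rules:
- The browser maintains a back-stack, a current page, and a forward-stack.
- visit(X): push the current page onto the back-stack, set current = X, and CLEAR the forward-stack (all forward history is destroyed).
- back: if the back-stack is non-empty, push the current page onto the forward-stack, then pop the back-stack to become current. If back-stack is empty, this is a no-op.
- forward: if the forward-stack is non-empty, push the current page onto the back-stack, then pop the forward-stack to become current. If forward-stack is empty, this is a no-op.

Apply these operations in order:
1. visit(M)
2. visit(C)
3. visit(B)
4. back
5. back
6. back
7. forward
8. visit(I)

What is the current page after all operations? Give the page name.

After 1 (visit(M)): cur=M back=1 fwd=0
After 2 (visit(C)): cur=C back=2 fwd=0
After 3 (visit(B)): cur=B back=3 fwd=0
After 4 (back): cur=C back=2 fwd=1
After 5 (back): cur=M back=1 fwd=2
After 6 (back): cur=HOME back=0 fwd=3
After 7 (forward): cur=M back=1 fwd=2
After 8 (visit(I)): cur=I back=2 fwd=0

Answer: I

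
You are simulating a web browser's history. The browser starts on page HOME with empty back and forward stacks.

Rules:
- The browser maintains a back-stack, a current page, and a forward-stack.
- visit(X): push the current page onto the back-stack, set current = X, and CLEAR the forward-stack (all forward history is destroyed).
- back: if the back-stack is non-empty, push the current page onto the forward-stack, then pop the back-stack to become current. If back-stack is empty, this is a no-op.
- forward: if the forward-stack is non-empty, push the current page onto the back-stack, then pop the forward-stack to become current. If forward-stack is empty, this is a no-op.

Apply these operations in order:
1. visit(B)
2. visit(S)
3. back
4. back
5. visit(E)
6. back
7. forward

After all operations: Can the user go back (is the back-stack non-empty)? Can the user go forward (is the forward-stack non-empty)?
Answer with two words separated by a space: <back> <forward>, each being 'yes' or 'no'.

After 1 (visit(B)): cur=B back=1 fwd=0
After 2 (visit(S)): cur=S back=2 fwd=0
After 3 (back): cur=B back=1 fwd=1
After 4 (back): cur=HOME back=0 fwd=2
After 5 (visit(E)): cur=E back=1 fwd=0
After 6 (back): cur=HOME back=0 fwd=1
After 7 (forward): cur=E back=1 fwd=0

Answer: yes no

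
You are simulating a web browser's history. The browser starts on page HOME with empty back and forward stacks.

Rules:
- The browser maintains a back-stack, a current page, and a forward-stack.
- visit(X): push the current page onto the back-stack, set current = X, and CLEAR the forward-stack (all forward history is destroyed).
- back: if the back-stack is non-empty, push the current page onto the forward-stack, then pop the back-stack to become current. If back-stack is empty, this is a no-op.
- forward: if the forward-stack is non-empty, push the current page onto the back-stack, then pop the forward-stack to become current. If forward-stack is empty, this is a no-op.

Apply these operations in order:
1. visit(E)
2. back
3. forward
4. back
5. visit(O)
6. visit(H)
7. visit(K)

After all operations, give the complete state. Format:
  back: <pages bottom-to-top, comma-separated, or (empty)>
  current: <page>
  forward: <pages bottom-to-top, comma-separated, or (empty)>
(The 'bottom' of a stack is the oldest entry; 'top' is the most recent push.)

After 1 (visit(E)): cur=E back=1 fwd=0
After 2 (back): cur=HOME back=0 fwd=1
After 3 (forward): cur=E back=1 fwd=0
After 4 (back): cur=HOME back=0 fwd=1
After 5 (visit(O)): cur=O back=1 fwd=0
After 6 (visit(H)): cur=H back=2 fwd=0
After 7 (visit(K)): cur=K back=3 fwd=0

Answer: back: HOME,O,H
current: K
forward: (empty)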